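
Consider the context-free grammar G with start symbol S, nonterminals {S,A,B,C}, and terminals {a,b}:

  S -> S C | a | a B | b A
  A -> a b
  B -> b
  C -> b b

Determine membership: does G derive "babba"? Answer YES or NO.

Convert to CNF:
  S -> S C | T0 B | T1 A | a
  A -> T0 T1
  B -> b
  C -> T1 T1
  T0 -> a
  T1 -> b

CYK fill:
  cell(0,0) b: {B,T1}  orig:{B}
  cell(1,1) a: {S,T0}  orig:{S}
  cell(2,2) b: {B,T1}  orig:{B}
  cell(3,3) b: {B,T1}  orig:{B}
  cell(4,4) a: {S,T0}  orig:{S}
  cell(0,1) ba: ∅
  cell(1,2) ab: {A,S}
  cell(2,3) bb: {C}
  cell(3,4) ba: ∅
  cell(0,2) bab: {S}
  cell(1,3) abb: {S}
  cell(2,4) bba: ∅
  cell(0,3) babb: ∅
  cell(1,4) abba: ∅
  cell(0,4) babba: ∅

S ∉ T[0,4] ⇒ NO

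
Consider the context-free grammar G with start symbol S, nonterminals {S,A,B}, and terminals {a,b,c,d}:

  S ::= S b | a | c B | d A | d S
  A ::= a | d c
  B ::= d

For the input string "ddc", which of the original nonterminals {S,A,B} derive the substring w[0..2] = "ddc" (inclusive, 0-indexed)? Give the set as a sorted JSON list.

Convert to CNF:
  S -> S T2 | T0 A | T0 S | T1 B | a
  A -> T0 T1 | a
  B -> d
  T0 -> d
  T1 -> c
  T2 -> b

Fill CYK table bottom-up — only the sub-triangle for w[0..2]:
  T[0,0] 'd' = {B,T0}  orig:{B}
  T[1,1] 'd' = {B,T0}  orig:{B}
  T[2,2] 'c' = {T1}  orig:{}
  T[0,1] 'dd' = ∅
  T[1,2] 'dc' = {A}
  T[0,2] 'ddc' = {S}

Original NTs in T[0,2] deriving "ddc": ["S"]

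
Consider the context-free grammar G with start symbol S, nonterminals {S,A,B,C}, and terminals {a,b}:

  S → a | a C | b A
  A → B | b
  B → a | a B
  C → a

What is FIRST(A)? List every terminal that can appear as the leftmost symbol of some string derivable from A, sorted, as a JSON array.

FIRST sets, iterate to fixpoint:
iter 1:
  A via A→b: +{b}
  B via B→a: +{a}
  C via C→a: +{a}
  S via S→a: +{a}
  S via S→b A: +{b}
  FIRST(S)={a,b}  FIRST(A)={b}  FIRST(B)={a}  FIRST(C)={a}
iter 2:
  A via A→B: +{a}
  FIRST(S)={a,b}  FIRST(A)={a,b}  FIRST(B)={a}  FIRST(C)={a}
iter 3: — fixpoint
  FIRST(S)={a,b}  FIRST(A)={a,b}  FIRST(B)={a}  FIRST(C)={a}

FIRST(A) = ["a", "b"]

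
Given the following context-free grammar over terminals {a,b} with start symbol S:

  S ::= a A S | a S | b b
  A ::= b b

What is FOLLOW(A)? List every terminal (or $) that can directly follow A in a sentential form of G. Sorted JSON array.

FIRST iteration:
iter 1:
  A via A→b b: +{b}
  S via S→a A S: +{a}
  S via S→b b: +{b}
  S: {a,b}  A: {b}
iter 2: (no change)
  S: {a,b}  A: {b}

FOLLOW iteration:
initialize: $ ∈ FOLLOW(S)
[1]
  S→a A S: FOLLOW(A) ⊇ FIRST(S) = {a,b}; new: +{a,b}
  S: {$}  A: {a,b}
[2] (no change)
  S: {$}  A: {a,b}

FOLLOW(A) = ["a", "b"]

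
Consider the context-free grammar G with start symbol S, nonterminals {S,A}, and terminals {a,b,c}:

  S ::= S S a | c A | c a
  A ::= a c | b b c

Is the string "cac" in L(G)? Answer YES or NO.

CNF form of G:
  S -> S X4 | T1 A | T1 T0
  A -> T0 T1 | T2 X3
  T0 -> a
  T1 -> c
  T2 -> b
  X3 -> T2 T1
  X4 -> S T0

CYK fill:
  cell(0,0) c: {T1}  orig:{}
  cell(1,1) a: {T0}  orig:{}
  cell(2,2) c: {T1}  orig:{}
  cell(0,1) ca: {S}
  cell(1,2) ac: {A}
  cell(0,2) cac: {S}

S ∈ T[0,2] ⇒ YES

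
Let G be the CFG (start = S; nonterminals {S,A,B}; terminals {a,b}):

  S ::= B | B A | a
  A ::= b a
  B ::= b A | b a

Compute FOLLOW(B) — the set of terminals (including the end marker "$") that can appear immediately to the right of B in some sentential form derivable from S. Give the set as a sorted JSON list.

FIRST iteration:
pass 1:
  A via A→b a: +{b}
  B via B→b A: +{b}
  S via S→B: +{b}
  S via S→a: +{a}
  FIRST(S)={a,b}  FIRST(A)={b}  FIRST(B)={b}
pass 2: done
  FIRST(S)={a,b}  FIRST(A)={b}  FIRST(B)={b}

FOLLOW sets:
initialize: $ ∈ FOLLOW(S)
iter 1:
  S→B: FOLLOW(B) ⊇ FOLLOW(S) ⊇ {$}; new: +{$}
  S→B A: FOLLOW(B) ⊇ FIRST(A) = {b}; new: +{b}
  S→B A: FOLLOW(A) ⊇ FOLLOW(S) ⊇ {$}; new: +{$}
  FOLLOW[S]={$}  FOLLOW[A]={$}  FOLLOW[B]={$,b}
iter 2:
  B→b A: FOLLOW(A) ⊇ FOLLOW(B) ⊇ {$,b}; new: +{b}
  FOLLOW[S]={$}  FOLLOW[A]={$,b}  FOLLOW[B]={$,b}
iter 3: done
  FOLLOW[S]={$}  FOLLOW[A]={$,b}  FOLLOW[B]={$,b}

FOLLOW(B) = ["$", "b"]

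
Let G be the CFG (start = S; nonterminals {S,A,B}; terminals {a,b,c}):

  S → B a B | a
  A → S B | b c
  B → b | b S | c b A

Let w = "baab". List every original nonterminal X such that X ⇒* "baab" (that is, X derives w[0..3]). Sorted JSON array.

Convert to CNF:
  S -> B X4 | a
  A -> S B | T0 T1
  B -> T0 S | T1 X3 | b
  T0 -> b
  T1 -> c
  T2 -> a
  X3 -> T0 A
  X4 -> T2 B

Fill CYK table bottom-up, restricted to cells inside w[0..3]:
  cell(0,0) b: {B,T0}  orig:{B}
  cell(1,1) a: {S,T2}  orig:{S}
  cell(2,2) a: {S,T2}  orig:{S}
  cell(3,3) b: {B,T0}  orig:{B}
  cell(0,1) ba: {B}
  cell(1,2) aa: ∅
  cell(2,3) ab: {A,X4}  orig:{A}
  cell(0,2) baa: ∅
  cell(1,3) aab: ∅
  cell(0,3) baab: {S}

Original NTs in T[0,3] deriving "baab": ["S"]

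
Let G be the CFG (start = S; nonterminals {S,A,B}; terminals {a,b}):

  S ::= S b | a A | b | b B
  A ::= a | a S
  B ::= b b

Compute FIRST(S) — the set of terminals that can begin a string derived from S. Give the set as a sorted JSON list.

FIRST sets, iterate to fixpoint:
round 1:
  A via A→a: +{a}
  B via B→b b: +{b}
  S via S→a A: +{a}
  S via S→b: +{b}
  FIRST[S]={a,b}  FIRST[A]={a}  FIRST[B]={b}
round 2: (no change)
  FIRST[S]={a,b}  FIRST[A]={a}  FIRST[B]={b}

FIRST(S) = ["a", "b"]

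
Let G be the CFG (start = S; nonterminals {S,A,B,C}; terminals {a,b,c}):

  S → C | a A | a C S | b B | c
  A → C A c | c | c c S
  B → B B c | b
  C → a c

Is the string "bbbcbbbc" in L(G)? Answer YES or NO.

Convert to CNF:
  S -> T1 A | T1 T0 | T1 X6 | T2 B | c
  A -> C X3 | T0 X4 | c
  B -> B X5 | b
  C -> T1 T0
  T0 -> c
  T1 -> a
  T2 -> b
  X3 -> A T0
  X4 -> T0 S
  X5 -> B T0
  X6 -> C S

CYK table (by increasing span):
  T[0,0] 'b' = {B,T2}  orig:{B}
  T[1,1] 'b' = {B,T2}  orig:{B}
  T[2,2] 'b' = {B,T2}  orig:{B}
  T[3,3] 'c' = {A,S,T0}  orig:{A,S}
  T[4,4] 'b' = {B,T2}  orig:{B}
  T[5,5] 'b' = {B,T2}  orig:{B}
  T[6,6] 'b' = {B,T2}  orig:{B}
  T[7,7] 'c' = {A,S,T0}  orig:{A,S}
  T[0,1] 'bb' = {S}
  T[1,2] 'bb' = {S}
  T[2,3] 'bc' = {X5}  orig:{}
  T[3,4] 'cb' = ∅
  T[4,5] 'bb' = {S}
  T[5,6] 'bb' = {S}
  T[6,7] 'bc' = {X5}  orig:{}
  T[0,2] 'bbb' = ∅
  T[1,3] 'bbc' = {B}
  T[2,4] 'bcb' = ∅
  T[3,5] 'cbb' = {X4}  orig:{}
  T[4,6] 'bbb' = ∅
  T[5,7] 'bbc' = {B}
  T[0,3] 'bbbc' = {S}
  T[1,4] 'bbcb' = ∅
  T[2,5] 'bcbb' = ∅
  T[3,6] 'cbbb' = ∅
  T[4,7] 'bbbc' = {S}
  T[0,4] 'bbbcb' = ∅
  T[1,5] 'bbcbb' = ∅
  T[2,6] 'bcbbb' = ∅
  T[3,7] 'cbbbc' = {X4}  orig:{}
  T[0,5] 'bbbcbb' = ∅
  T[1,6] 'bbcbbb' = ∅
  T[2,7] 'bcbbbc' = ∅
  T[0,6] 'bbbcbbb' = ∅
  T[1,7] 'bbcbbbc' = ∅
  T[0,7] 'bbbcbbbc' = ∅

S ∉ T[0,7] ⇒ NO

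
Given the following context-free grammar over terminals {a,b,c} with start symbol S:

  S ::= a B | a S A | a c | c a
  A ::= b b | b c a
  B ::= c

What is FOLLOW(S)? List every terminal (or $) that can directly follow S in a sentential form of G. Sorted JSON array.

Compute FIRST by fixpoint:
pass 1:
  A via A→b b: +{b}
  B via B→c: +{c}
  S via S→a B: +{a}
  S via S→c a: +{c}
  S: {a,c}  A: {b}  B: {c}
pass 2: (no change)
  S: {a,c}  A: {b}  B: {c}

FOLLOW iteration:
FOLLOW(S) := {$}
[1]
  S→a B: FOLLOW(B) ⊇ FOLLOW(S) ⊇ {$}; new: +{$}
  S→a S A: FOLLOW(S) ⊇ FIRST(A) = {b}; new: +{b}
  S→a S A: FOLLOW(A) ⊇ FOLLOW(S) ⊇ {$,b}; new: +{$,b}
  FOLLOW[S]={$,b}  FOLLOW[A]={$,b}  FOLLOW[B]={$}
[2]
  S→a B: FOLLOW(B) ⊇ FOLLOW(S) ⊇ {$,b}; new: +{b}
  FOLLOW[S]={$,b}  FOLLOW[A]={$,b}  FOLLOW[B]={$,b}
[3] — fixpoint
  FOLLOW[S]={$,b}  FOLLOW[A]={$,b}  FOLLOW[B]={$,b}

FOLLOW(S) = ["$", "b"]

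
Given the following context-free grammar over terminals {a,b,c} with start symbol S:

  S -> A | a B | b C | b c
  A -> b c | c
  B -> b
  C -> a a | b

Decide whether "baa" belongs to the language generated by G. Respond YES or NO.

CNF form of G:
  S -> T0 C | T0 T1 | T2 B | c
  A -> T0 T1 | c
  B -> b
  C -> T2 T2 | b
  T0 -> b
  T1 -> c
  T2 -> a

CYK table (by increasing span):
  [0..0]={B,C,T0}  "b"  orig:{B,C}
  [1..1]={T2}  "a"  orig:{}
  [2..2]={T2}  "a"  orig:{}
  [0..1]=∅  "ba"
  [1..2]={C}  "aa"
  [0..2]={S}  "baa"

S ∈ T[0,2] ⇒ YES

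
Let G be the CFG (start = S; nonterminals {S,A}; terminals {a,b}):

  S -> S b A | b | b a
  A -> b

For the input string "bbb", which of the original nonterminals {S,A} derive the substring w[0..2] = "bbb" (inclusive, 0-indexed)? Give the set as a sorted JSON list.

CNF form of G:
  S -> S X2 | T0 T1 | b
  A -> b
  T0 -> b
  T1 -> a
  X2 -> T0 A

Fill CYK table bottom-up (cells [i..j] with 0 ≤ i ≤ j ≤ 2 only):
  T[0,0] 'b' = {A,S,T0}  orig:{A,S}
  T[1,1] 'b' = {A,S,T0}  orig:{A,S}
  T[2,2] 'b' = {A,S,T0}  orig:{A,S}
  T[0,1] 'bb' = {X2}  orig:{}
  T[1,2] 'bb' = {X2}  orig:{}
  T[0,2] 'bbb' = {S}

Original NTs in T[0,2] deriving "bbb": ["S"]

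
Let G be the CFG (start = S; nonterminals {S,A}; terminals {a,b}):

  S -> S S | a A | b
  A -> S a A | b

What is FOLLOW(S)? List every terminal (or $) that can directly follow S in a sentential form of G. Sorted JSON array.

FIRST sets, iterate to fixpoint:
iter 1:
  A via A→b: +{b}
  S via S→a A: +{a}
  S via S→b: +{b}
  FIRST(S)={a,b}  FIRST(A)={b}
iter 2:
  A via A→S a A: +{a}
  FIRST(S)={a,b}  FIRST(A)={a,b}
iter 3: (no change)
  FIRST(S)={a,b}  FIRST(A)={a,b}

FOLLOW sets:
initialize: $ ∈ FOLLOW(S)
round 1:
  A→S a A: FOLLOW(S) ⊇ FIRST(a) = {a}; new: +{a}
  S→S S: FOLLOW(S) ⊇ FIRST(S) = {a,b}; new: +{b}
  S→a A: FOLLOW(A) ⊇ FOLLOW(S) ⊇ {$,a,b}; new: +{$,a,b}
  FOLLOW[S]={$,a,b}  FOLLOW[A]={$,a,b}
round 2: done
  FOLLOW[S]={$,a,b}  FOLLOW[A]={$,a,b}

FOLLOW(S) = ["$", "a", "b"]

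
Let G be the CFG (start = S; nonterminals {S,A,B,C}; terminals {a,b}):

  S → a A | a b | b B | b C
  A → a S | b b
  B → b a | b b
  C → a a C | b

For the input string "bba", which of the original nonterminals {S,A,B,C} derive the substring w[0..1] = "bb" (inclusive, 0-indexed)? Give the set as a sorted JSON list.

CNF form of G:
  S -> T0 A | T0 T1 | T1 B | T1 C
  A -> T0 S | T1 T1
  B -> T1 T0 | T1 T1
  C -> T0 X2 | b
  T0 -> a
  T1 -> b
  X2 -> T0 C

CYK fill (cells [i..j] with 0 ≤ i ≤ j ≤ 1 only):
  [0..0]={C,T1}  "b"  orig:{C}
  [1..1]={C,T1}  "b"  orig:{C}
  [0..1]={A,B,S}  "bb"

Original NTs in T[0,1] deriving "bb": ["A", "B", "S"]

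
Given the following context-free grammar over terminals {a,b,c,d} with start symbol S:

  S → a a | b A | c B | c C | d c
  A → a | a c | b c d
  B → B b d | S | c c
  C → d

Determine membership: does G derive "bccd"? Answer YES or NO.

Convert to CNF:
  S -> T0 T0 | T1 B | T1 C | T2 A | T3 T1
  A -> T0 T1 | T2 X4 | a
  B -> B X5 | T0 T0 | T1 B | T1 C | T1 T1 | T2 A | T3 T1
  C -> d
  T0 -> a
  T1 -> c
  T2 -> b
  T3 -> d
  X4 -> T1 T3
  X5 -> T2 T3

Fill CYK table bottom-up:
  [0..0]={T2}  "b"  orig:{}
  [1..1]={T1}  "c"  orig:{}
  [2..2]={T1}  "c"  orig:{}
  [3..3]={C,T3}  "d"  orig:{C}
  [0..1]=∅  "bc"
  [1..2]={B}  "cc"
  [2..3]={B,S,X4}  "cd"  orig:{B,S}
  [0..2]=∅  "bcc"
  [1..3]={B,S}  "ccd"
  [0..3]=∅  "bccd"

S ∉ T[0,3] ⇒ NO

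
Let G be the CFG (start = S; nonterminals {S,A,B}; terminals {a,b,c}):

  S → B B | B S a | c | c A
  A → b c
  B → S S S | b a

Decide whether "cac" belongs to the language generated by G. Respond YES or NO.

CNF form of G:
  S -> B B | B X4 | T1 A | c
  A -> T0 T1
  B -> S X3 | T0 T2
  T0 -> b
  T1 -> c
  T2 -> a
  X3 -> S S
  X4 -> S T2

CYK fill:
  T[0,0] 'c' = {S,T1}  orig:{S}
  T[1,1] 'a' = {T2}  orig:{}
  T[2,2] 'c' = {S,T1}  orig:{S}
  T[0,1] 'ca' = {X4}  orig:{}
  T[1,2] 'ac' = ∅
  T[0,2] 'cac' = ∅

S ∉ T[0,2] ⇒ NO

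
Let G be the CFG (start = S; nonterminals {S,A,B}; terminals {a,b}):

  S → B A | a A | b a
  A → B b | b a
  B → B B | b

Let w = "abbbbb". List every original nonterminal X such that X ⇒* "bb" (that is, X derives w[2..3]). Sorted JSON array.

CNF form of G:
  S -> B A | T0 T1 | T1 A
  A -> B T0 | T0 T1
  B -> B B | b
  T0 -> b
  T1 -> a

CYK table (by increasing span) (cells [i..j] with 2 ≤ i ≤ j ≤ 3 only):
  [2..2]={B,T0}  "b"  orig:{B}
  [3..3]={B,T0}  "b"  orig:{B}
  [2..3]={A,B}  "bb"

Original NTs in T[2,3] deriving "bb": ["A", "B"]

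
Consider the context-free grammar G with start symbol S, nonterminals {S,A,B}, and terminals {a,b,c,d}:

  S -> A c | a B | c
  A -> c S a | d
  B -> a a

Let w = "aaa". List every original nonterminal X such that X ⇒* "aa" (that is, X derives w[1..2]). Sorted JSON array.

CNF form of G:
  S -> A T0 | T1 B | c
  A -> T0 X2 | d
  B -> T1 T1
  T0 -> c
  T1 -> a
  X2 -> S T1

CYK table (by increasing span), restricted to cells inside w[1..2]:
  T[1,1] 'a' = {T1}  orig:{}
  T[2,2] 'a' = {T1}  orig:{}
  T[1,2] 'aa' = {B}

Original NTs in T[1,2] deriving "aa": ["B"]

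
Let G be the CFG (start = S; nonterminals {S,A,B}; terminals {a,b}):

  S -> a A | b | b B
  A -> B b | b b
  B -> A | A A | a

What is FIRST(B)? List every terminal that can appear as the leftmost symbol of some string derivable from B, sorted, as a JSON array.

FIRST sets, iterate to fixpoint:
[1]
  A via A→b b: +{b}
  B via B→A: +{b}
  B via B→a: +{a}
  S via S→a A: +{a}
  S via S→b: +{b}
  FIRST(S)={a,b}  FIRST(A)={b}  FIRST(B)={a,b}
[2]
  A via A→B b: +{a}
  FIRST(S)={a,b}  FIRST(A)={a,b}  FIRST(B)={a,b}
[3] (stable)
  FIRST(S)={a,b}  FIRST(A)={a,b}  FIRST(B)={a,b}

FIRST(B) = ["a", "b"]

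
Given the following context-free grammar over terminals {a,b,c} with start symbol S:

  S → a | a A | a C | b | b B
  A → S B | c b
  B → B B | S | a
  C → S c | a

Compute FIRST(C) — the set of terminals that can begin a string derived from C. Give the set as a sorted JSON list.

FIRST sets, iterate to fixpoint:
iter 1:
  A via A→c b: +{c}
  B via B→a: +{a}
  C via C→a: +{a}
  S via S→a: +{a}
  S via S→b: +{b}
  FIRST[S]={a,b}  FIRST[A]={c}  FIRST[B]={a}  FIRST[C]={a}
iter 2:
  A via A→S B: +{a,b}
  B via B→S: +{b}
  C via C→S c: +{b}
  FIRST[S]={a,b}  FIRST[A]={a,b,c}  FIRST[B]={a,b}  FIRST[C]={a,b}
iter 3: (no change)
  FIRST[S]={a,b}  FIRST[A]={a,b,c}  FIRST[B]={a,b}  FIRST[C]={a,b}

FIRST(C) = ["a", "b"]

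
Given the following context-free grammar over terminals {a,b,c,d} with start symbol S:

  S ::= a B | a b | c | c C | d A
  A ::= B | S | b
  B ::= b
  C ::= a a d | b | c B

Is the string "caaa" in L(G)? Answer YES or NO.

CNF form of G:
  S -> T0 B | T0 T1 | T2 C | T3 A | c
  A -> T0 B | T0 T1 | T2 C | T3 A | b | c
  B -> b
  C -> T0 X4 | T2 B | b
  T0 -> a
  T1 -> b
  T2 -> c
  T3 -> d
  X4 -> T0 T3

Fill CYK table bottom-up:
  cell(0,0) c: {A,S,T2}  orig:{A,S}
  cell(1,1) a: {T0}  orig:{}
  cell(2,2) a: {T0}  orig:{}
  cell(3,3) a: {T0}  orig:{}
  cell(0,1) ca: ∅
  cell(1,2) aa: ∅
  cell(2,3) aa: ∅
  cell(0,2) caa: ∅
  cell(1,3) aaa: ∅
  cell(0,3) caaa: ∅

S ∉ T[0,3] ⇒ NO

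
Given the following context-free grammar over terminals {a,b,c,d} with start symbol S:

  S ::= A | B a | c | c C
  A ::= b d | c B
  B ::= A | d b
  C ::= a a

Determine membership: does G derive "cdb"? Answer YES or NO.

Convert to CNF:
  S -> B T3 | T0 T1 | T2 B | T2 C | c
  A -> T0 T1 | T2 B
  B -> T0 T1 | T1 T0 | T2 B
  C -> T3 T3
  T0 -> b
  T1 -> d
  T2 -> c
  T3 -> a

CYK table (by increasing span):
  cell(0,0) c: {S,T2}  orig:{S}
  cell(1,1) d: {T1}  orig:{}
  cell(2,2) b: {T0}  orig:{}
  cell(0,1) cd: ∅
  cell(1,2) db: {B}
  cell(0,2) cdb: {A,B,S}

S ∈ T[0,2] ⇒ YES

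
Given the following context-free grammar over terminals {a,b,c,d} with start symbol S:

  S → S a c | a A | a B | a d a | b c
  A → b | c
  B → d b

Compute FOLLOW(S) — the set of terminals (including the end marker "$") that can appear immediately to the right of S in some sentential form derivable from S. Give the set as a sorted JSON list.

Compute FIRST by fixpoint:
pass 1:
  A via A→b: +{b}
  A via A→c: +{c}
  B via B→d b: +{d}
  S via S→a A: +{a}
  S via S→b c: +{b}
  S: {a,b}  A: {b,c}  B: {d}
pass 2: done
  S: {a,b}  A: {b,c}  B: {d}

FOLLOW sets:
seed FOLLOW(S) with $
pass 1:
  S→S a c: FOLLOW(S) ⊇ FIRST(a) = {a}; new: +{a}
  S→a A: FOLLOW(A) ⊇ FOLLOW(S) ⊇ {$,a}; new: +{$,a}
  S→a B: FOLLOW(B) ⊇ FOLLOW(S) ⊇ {$,a}; new: +{$,a}
  FOLLOW[S]={$,a}  FOLLOW[A]={$,a}  FOLLOW[B]={$,a}
pass 2: (no change)
  FOLLOW[S]={$,a}  FOLLOW[A]={$,a}  FOLLOW[B]={$,a}

FOLLOW(S) = ["$", "a"]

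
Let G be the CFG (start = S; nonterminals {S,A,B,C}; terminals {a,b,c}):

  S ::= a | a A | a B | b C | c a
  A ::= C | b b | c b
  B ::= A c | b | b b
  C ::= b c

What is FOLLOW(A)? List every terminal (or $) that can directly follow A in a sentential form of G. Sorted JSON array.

FIRST iteration:
[1]
  A via A→b b: +{b}
  A via A→c b: +{c}
  B via B→A c: +{b,c}
  C via C→b c: +{b}
  S via S→a: +{a}
  S via S→b C: +{b}
  S via S→c a: +{c}
  S: {a,b,c}  A: {b,c}  B: {b,c}  C: {b}
[2] (no change)
  S: {a,b,c}  A: {b,c}  B: {b,c}  C: {b}

Compute FOLLOW by fixpoint:
initialize: $ ∈ FOLLOW(S)
iter 1:
  B→A c: FOLLOW(A) ⊇ FIRST(c) = {c}; new: +{c}
  S→a A: FOLLOW(A) ⊇ FOLLOW(S) ⊇ {$}; new: +{$}
  S→a B: FOLLOW(B) ⊇ FOLLOW(S) ⊇ {$}; new: +{$}
  S→b C: FOLLOW(C) ⊇ FOLLOW(S) ⊇ {$}; new: +{$}
  S: {$}  A: {$,c}  B: {$}  C: {$}
iter 2:
  A→C: FOLLOW(C) ⊇ FOLLOW(A) ⊇ {$,c}; new: +{c}
  S: {$}  A: {$,c}  B: {$}  C: {$,c}
iter 3: — fixpoint
  S: {$}  A: {$,c}  B: {$}  C: {$,c}

FOLLOW(A) = ["$", "c"]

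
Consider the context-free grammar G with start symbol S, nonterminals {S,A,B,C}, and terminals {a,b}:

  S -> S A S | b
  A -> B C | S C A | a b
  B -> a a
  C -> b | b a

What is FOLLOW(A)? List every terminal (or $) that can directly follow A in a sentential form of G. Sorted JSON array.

FIRST iteration:
round 1:
  A via A→a b: +{a}
  B via B→a a: +{a}
  C via C→b: +{b}
  S via S→b: +{b}
  S: {b}  A: {a}  B: {a}  C: {b}
round 2:
  A via A→S C A: +{b}
  S: {b}  A: {a,b}  B: {a}  C: {b}
round 3: done
  S: {b}  A: {a,b}  B: {a}  C: {b}

FOLLOW sets:
seed FOLLOW(S) with $
round 1:
  A→B C: FOLLOW(B) ⊇ FIRST(C) = {b}; new: +{b}
  A→S C A: FOLLOW(S) ⊇ FIRST(C) = {b}; new: +{b}
  A→S C A: FOLLOW(C) ⊇ FIRST(A) = {a,b}; new: +{a,b}
  S→S A S: FOLLOW(S) ⊇ FIRST(A) = {a,b}; new: +{a}
  S→S A S: FOLLOW(A) ⊇ FIRST(S) = {b}; new: +{b}
  FOLLOW(S)={$,a,b}  FOLLOW(A)={b}  FOLLOW(B)={b}  FOLLOW(C)={a,b}
round 2: (no change)
  FOLLOW(S)={$,a,b}  FOLLOW(A)={b}  FOLLOW(B)={b}  FOLLOW(C)={a,b}

FOLLOW(A) = ["b"]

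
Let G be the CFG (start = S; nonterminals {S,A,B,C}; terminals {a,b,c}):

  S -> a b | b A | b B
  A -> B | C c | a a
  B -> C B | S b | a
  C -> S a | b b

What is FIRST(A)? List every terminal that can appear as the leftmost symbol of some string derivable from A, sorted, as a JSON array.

FIRST iteration:
round 1:
  A via A→a a: +{a}
  B via B→a: +{a}
  C via C→b b: +{b}
  S via S→a b: +{a}
  S via S→b A: +{b}
  FIRST[S]={a,b}  FIRST[A]={a}  FIRST[B]={a}  FIRST[C]={b}
round 2:
  A via A→C c: +{b}
  B via B→C B: +{b}
  C via C→S a: +{a}
  FIRST[S]={a,b}  FIRST[A]={a,b}  FIRST[B]={a,b}  FIRST[C]={a,b}
round 3: (stable)
  FIRST[S]={a,b}  FIRST[A]={a,b}  FIRST[B]={a,b}  FIRST[C]={a,b}

FIRST(A) = ["a", "b"]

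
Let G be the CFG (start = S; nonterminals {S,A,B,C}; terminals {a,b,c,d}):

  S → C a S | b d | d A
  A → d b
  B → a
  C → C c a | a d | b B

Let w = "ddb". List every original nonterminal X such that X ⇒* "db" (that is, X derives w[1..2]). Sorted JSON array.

CNF form of G:
  S -> C X5 | T0 A | T1 T0
  A -> T0 T1
  B -> a
  C -> C X4 | T1 B | T3 T0
  T0 -> d
  T1 -> b
  T2 -> c
  T3 -> a
  X4 -> T2 T3
  X5 -> T3 S

Fill CYK table bottom-up, restricted to cells inside w[1..2]:
  cell(1,1) d: {T0}  orig:{}
  cell(2,2) b: {T1}  orig:{}
  cell(1,2) db: {A}

Original NTs in T[1,2] deriving "db": ["A"]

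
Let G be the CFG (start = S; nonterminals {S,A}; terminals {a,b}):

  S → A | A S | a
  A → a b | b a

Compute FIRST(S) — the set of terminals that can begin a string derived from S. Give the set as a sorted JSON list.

Compute FIRST by fixpoint:
iter 1:
  A via A→a b: +{a}
  A via A→b a: +{b}
  S via S→A: +{a,b}
  FIRST(S)={a,b}  FIRST(A)={a,b}
iter 2: done
  FIRST(S)={a,b}  FIRST(A)={a,b}

FIRST(S) = ["a", "b"]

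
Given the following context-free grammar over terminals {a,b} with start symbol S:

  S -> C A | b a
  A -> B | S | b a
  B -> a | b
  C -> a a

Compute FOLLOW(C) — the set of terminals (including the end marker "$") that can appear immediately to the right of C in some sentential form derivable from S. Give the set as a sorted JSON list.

FIRST sets, iterate to fixpoint:
round 1:
  A via A→b a: +{b}
  B via B→a: +{a}
  B via B→b: +{b}
  C via C→a a: +{a}
  S via S→C A: +{a}
  S via S→b a: +{b}
  S: {a,b}  A: {b}  B: {a,b}  C: {a}
round 2:
  A via A→B: +{a}
  S: {a,b}  A: {a,b}  B: {a,b}  C: {a}
round 3: (stable)
  S: {a,b}  A: {a,b}  B: {a,b}  C: {a}

FOLLOW iteration:
initialize: $ ∈ FOLLOW(S)
[1]
  S→C A: FOLLOW(C) ⊇ FIRST(A) = {a,b}; new: +{a,b}
  S→C A: FOLLOW(A) ⊇ FOLLOW(S) ⊇ {$}; new: +{$}
  FOLLOW[S]={$}  FOLLOW[A]={$}  FOLLOW[B]={}  FOLLOW[C]={a,b}
[2]
  A→B: FOLLOW(B) ⊇ FOLLOW(A) ⊇ {$}; new: +{$}
  FOLLOW[S]={$}  FOLLOW[A]={$}  FOLLOW[B]={$}  FOLLOW[C]={a,b}
[3] done
  FOLLOW[S]={$}  FOLLOW[A]={$}  FOLLOW[B]={$}  FOLLOW[C]={a,b}

FOLLOW(C) = ["a", "b"]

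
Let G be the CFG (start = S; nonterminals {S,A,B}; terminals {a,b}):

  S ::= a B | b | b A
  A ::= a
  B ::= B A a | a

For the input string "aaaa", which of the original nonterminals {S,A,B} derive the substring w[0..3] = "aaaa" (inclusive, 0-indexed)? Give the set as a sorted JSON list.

Convert to CNF:
  S -> T0 B | T1 A | b
  A -> a
  B -> B X2 | a
  T0 -> a
  T1 -> b
  X2 -> A T0

CYK table (by increasing span) (cells [i..j] with 0 ≤ i ≤ j ≤ 3 only):
  T[0,0] 'a' = {A,B,T0}  orig:{A,B}
  T[1,1] 'a' = {A,B,T0}  orig:{A,B}
  T[2,2] 'a' = {A,B,T0}  orig:{A,B}
  T[3,3] 'a' = {A,B,T0}  orig:{A,B}
  T[0,1] 'aa' = {S,X2}  orig:{S}
  T[1,2] 'aa' = {S,X2}  orig:{S}
  T[2,3] 'aa' = {S,X2}  orig:{S}
  T[0,2] 'aaa' = {B}
  T[1,3] 'aaa' = {B}
  T[0,3] 'aaaa' = {S}

Original NTs in T[0,3] deriving "aaaa": ["S"]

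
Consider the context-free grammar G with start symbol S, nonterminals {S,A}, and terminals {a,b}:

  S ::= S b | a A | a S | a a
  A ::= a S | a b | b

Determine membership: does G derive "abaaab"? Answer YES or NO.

Convert to CNF:
  S -> S T1 | T0 A | T0 S | T0 T0
  A -> T0 S | T0 T1 | b
  T0 -> a
  T1 -> b

CYK table (by increasing span):
  T[0,0] 'a' = {T0}  orig:{}
  T[1,1] 'b' = {A,T1}  orig:{A}
  T[2,2] 'a' = {T0}  orig:{}
  T[3,3] 'a' = {T0}  orig:{}
  T[4,4] 'a' = {T0}  orig:{}
  T[5,5] 'b' = {A,T1}  orig:{A}
  T[0,1] 'ab' = {A,S}
  T[1,2] 'ba' = ∅
  T[2,3] 'aa' = {S}
  T[3,4] 'aa' = {S}
  T[4,5] 'ab' = {A,S}
  T[0,2] 'aba' = ∅
  T[1,3] 'baa' = ∅
  T[2,4] 'aaa' = {A,S}
  T[3,5] 'aab' = {A,S}
  T[0,3] 'abaa' = ∅
  T[1,4] 'baaa' = ∅
  T[2,5] 'aaab' = {A,S}
  T[0,4] 'abaaa' = ∅
  T[1,5] 'baaab' = ∅
  T[0,5] 'abaaab' = ∅

S ∉ T[0,5] ⇒ NO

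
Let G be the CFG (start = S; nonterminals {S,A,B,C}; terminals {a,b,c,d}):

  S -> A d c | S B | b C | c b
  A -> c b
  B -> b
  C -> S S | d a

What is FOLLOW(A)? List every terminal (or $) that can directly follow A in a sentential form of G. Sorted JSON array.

Compute FIRST by fixpoint:
[1]
  A via A→c b: +{c}
  B via B→b: +{b}
  C via C→d a: +{d}
  S via S→A d c: +{c}
  S via S→b C: +{b}
  FIRST[S]={b,c}  FIRST[A]={c}  FIRST[B]={b}  FIRST[C]={d}
[2]
  C via C→S S: +{b,c}
  FIRST[S]={b,c}  FIRST[A]={c}  FIRST[B]={b}  FIRST[C]={b,c,d}
[3] (no change)
  FIRST[S]={b,c}  FIRST[A]={c}  FIRST[B]={b}  FIRST[C]={b,c,d}

FOLLOW sets:
seed FOLLOW(S) with $
[1]
  C→S S: FOLLOW(S) ⊇ FIRST(S) = {b,c}; new: +{b,c}
  S→A d c: FOLLOW(A) ⊇ FIRST(d) = {d}; new: +{d}
  S→S B: FOLLOW(B) ⊇ FOLLOW(S) ⊇ {$,b,c}; new: +{$,b,c}
  S→b C: FOLLOW(C) ⊇ FOLLOW(S) ⊇ {$,b,c}; new: +{$,b,c}
  S: {$,b,c}  A: {d}  B: {$,b,c}  C: {$,b,c}
[2] (stable)
  S: {$,b,c}  A: {d}  B: {$,b,c}  C: {$,b,c}

FOLLOW(A) = ["d"]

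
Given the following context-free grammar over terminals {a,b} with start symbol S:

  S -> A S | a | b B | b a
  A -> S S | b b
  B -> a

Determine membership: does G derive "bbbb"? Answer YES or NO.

Convert to CNF:
  S -> A S | T0 B | T0 T1 | a
  A -> S S | T0 T0
  B -> a
  T0 -> b
  T1 -> a

CYK fill:
  T[0,0] 'b' = {T0}  orig:{}
  T[1,1] 'b' = {T0}  orig:{}
  T[2,2] 'b' = {T0}  orig:{}
  T[3,3] 'b' = {T0}  orig:{}
  T[0,1] 'bb' = {A}
  T[1,2] 'bb' = {A}
  T[2,3] 'bb' = {A}
  T[0,2] 'bbb' = ∅
  T[1,3] 'bbb' = ∅
  T[0,3] 'bbbb' = ∅

S ∉ T[0,3] ⇒ NO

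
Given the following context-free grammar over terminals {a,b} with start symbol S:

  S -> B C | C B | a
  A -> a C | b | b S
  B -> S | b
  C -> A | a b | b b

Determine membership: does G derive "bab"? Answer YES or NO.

CNF form of G:
  S -> B C | C B | a
  A -> T0 C | T1 S | b
  B -> B C | C B | a | b
  C -> T0 C | T0 T1 | T1 S | T1 T1 | b
  T0 -> a
  T1 -> b

CYK table (by increasing span):
  cell(0,0) b: {A,B,C,T1}  orig:{A,B,C}
  cell(1,1) a: {B,S,T0}  orig:{B,S}
  cell(2,2) b: {A,B,C,T1}  orig:{A,B,C}
  cell(0,1) ba: {A,B,C,S}
  cell(1,2) ab: {A,B,C,S}
  cell(0,2) bab: {A,B,C,S}

S ∈ T[0,2] ⇒ YES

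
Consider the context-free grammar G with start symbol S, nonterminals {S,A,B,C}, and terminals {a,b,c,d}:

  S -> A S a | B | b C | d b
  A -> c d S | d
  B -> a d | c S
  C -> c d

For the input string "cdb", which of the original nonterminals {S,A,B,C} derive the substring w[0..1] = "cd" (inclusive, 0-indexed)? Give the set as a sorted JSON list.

Convert to CNF:
  S -> A X5 | T0 S | T1 T3 | T2 T1 | T3 C
  A -> T0 X4 | d
  B -> T0 S | T2 T1
  C -> T0 T1
  T0 -> c
  T1 -> d
  T2 -> a
  T3 -> b
  X4 -> T1 S
  X5 -> S T2

CYK fill — only the sub-triangle for w[0..1]:
  T[0,0] 'c' = {T0}  orig:{}
  T[1,1] 'd' = {A,T1}  orig:{A}
  T[0,1] 'cd' = {C}

Original NTs in T[0,1] deriving "cd": ["C"]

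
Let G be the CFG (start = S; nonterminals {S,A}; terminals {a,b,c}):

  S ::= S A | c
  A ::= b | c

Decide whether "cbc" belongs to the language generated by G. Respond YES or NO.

CNF form of G:
  S -> S A | c
  A -> b | c

Fill CYK table bottom-up:
  cell(0,0) c: {A,S}
  cell(1,1) b: {A}
  cell(2,2) c: {A,S}
  cell(0,1) cb: {S}
  cell(1,2) bc: ∅
  cell(0,2) cbc: {S}

S ∈ T[0,2] ⇒ YES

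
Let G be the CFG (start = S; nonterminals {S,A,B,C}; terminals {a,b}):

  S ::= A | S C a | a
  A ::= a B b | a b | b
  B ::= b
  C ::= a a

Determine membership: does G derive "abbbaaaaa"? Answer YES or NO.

Convert to CNF:
  S -> S X3 | T0 T1 | T0 X4 | a | b
  A -> T0 T1 | T0 X2 | b
  B -> b
  C -> T0 T0
  T0 -> a
  T1 -> b
  X2 -> B T1
  X3 -> C T0
  X4 -> B T1

CYK fill:
  cell(0,0) a: {S,T0}  orig:{S}
  cell(1,1) b: {A,B,S,T1}  orig:{A,B,S}
  cell(2,2) b: {A,B,S,T1}  orig:{A,B,S}
  cell(3,3) b: {A,B,S,T1}  orig:{A,B,S}
  cell(4,4) a: {S,T0}  orig:{S}
  cell(5,5) a: {S,T0}  orig:{S}
  cell(6,6) a: {S,T0}  orig:{S}
  cell(7,7) a: {S,T0}  orig:{S}
  cell(8,8) a: {S,T0}  orig:{S}
  cell(0,1) ab: {A,S}
  cell(1,2) bb: {X2,X4}  orig:{}
  cell(2,3) bb: {X2,X4}  orig:{}
  cell(3,4) ba: ∅
  cell(4,5) aa: {C}
  cell(5,6) aa: {C}
  cell(6,7) aa: {C}
  cell(7,8) aa: {C}
  cell(0,2) abb: {A,S}
  cell(1,3) bbb: ∅
  cell(2,4) bba: ∅
  cell(3,5) baa: ∅
  cell(4,6) aaa: {X3}  orig:{}
  cell(5,7) aaa: {X3}  orig:{}
  cell(6,8) aaa: {X3}  orig:{}
  cell(0,3) abbb: ∅
  cell(1,4) bbba: ∅
  cell(2,5) bbaa: ∅
  cell(3,6) baaa: {S}
  cell(4,7) aaaa: {S}
  cell(5,8) aaaa: {S}
  cell(0,4) abbba: ∅
  cell(1,5) bbbaa: ∅
  cell(2,6) bbaaa: ∅
  cell(3,7) baaaa: ∅
  cell(4,8) aaaaa: ∅
  cell(0,5) abbbaa: ∅
  cell(1,6) bbbaaa: ∅
  cell(2,7) bbaaaa: ∅
  cell(3,8) baaaaa: ∅
  cell(0,6) abbbaaa: ∅
  cell(1,7) bbbaaaa: ∅
  cell(2,8) bbaaaaa: ∅
  cell(0,7) abbbaaaa: ∅
  cell(1,8) bbbaaaaa: ∅
  cell(0,8) abbbaaaaa: ∅

S ∉ T[0,8] ⇒ NO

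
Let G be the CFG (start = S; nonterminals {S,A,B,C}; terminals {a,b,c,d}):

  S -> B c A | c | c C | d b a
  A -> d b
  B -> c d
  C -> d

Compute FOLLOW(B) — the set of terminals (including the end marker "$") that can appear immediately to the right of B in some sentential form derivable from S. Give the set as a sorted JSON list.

Compute FIRST by fixpoint:
pass 1:
  A via A→d b: +{d}
  B via B→c d: +{c}
  C via C→d: +{d}
  S via S→B c A: +{c}
  S via S→d b a: +{d}
  S: {c,d}  A: {d}  B: {c}  C: {d}
pass 2: done
  S: {c,d}  A: {d}  B: {c}  C: {d}

FOLLOW sets:
seed FOLLOW(S) with $
pass 1:
  S→B c A: FOLLOW(B) ⊇ FIRST(c) = {c}; new: +{c}
  S→B c A: FOLLOW(A) ⊇ FOLLOW(S) ⊇ {$}; new: +{$}
  S→c C: FOLLOW(C) ⊇ FOLLOW(S) ⊇ {$}; new: +{$}
  S: {$}  A: {$}  B: {c}  C: {$}
pass 2: (stable)
  S: {$}  A: {$}  B: {c}  C: {$}

FOLLOW(B) = ["c"]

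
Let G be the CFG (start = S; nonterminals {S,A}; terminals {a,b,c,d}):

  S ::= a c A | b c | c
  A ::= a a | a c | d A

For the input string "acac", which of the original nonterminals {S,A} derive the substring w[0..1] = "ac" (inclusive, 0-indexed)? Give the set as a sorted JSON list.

CNF form of G:
  S -> T0 X4 | T3 T1 | c
  A -> T0 T0 | T0 T1 | T2 A
  T0 -> a
  T1 -> c
  T2 -> d
  T3 -> b
  X4 -> T1 A

Fill CYK table bottom-up, restricted to cells inside w[0..1]:
  T[0,0] 'a' = {T0}  orig:{}
  T[1,1] 'c' = {S,T1}  orig:{S}
  T[0,1] 'ac' = {A}

Original NTs in T[0,1] deriving "ac": ["A"]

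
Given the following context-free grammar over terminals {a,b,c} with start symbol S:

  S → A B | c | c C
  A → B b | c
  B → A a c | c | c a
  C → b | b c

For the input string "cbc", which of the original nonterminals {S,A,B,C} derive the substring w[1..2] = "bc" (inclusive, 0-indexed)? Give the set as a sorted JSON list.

Convert to CNF:
  S -> A B | T2 C | c
  A -> B T0 | c
  B -> A X3 | T2 T1 | c
  C -> T0 T2 | b
  T0 -> b
  T1 -> a
  T2 -> c
  X3 -> T1 T2

CYK fill — only the sub-triangle for w[1..2]:
  cell(1,1) b: {C,T0}  orig:{C}
  cell(2,2) c: {A,B,S,T2}  orig:{A,B,S}
  cell(1,2) bc: {C}

Original NTs in T[1,2] deriving "bc": ["C"]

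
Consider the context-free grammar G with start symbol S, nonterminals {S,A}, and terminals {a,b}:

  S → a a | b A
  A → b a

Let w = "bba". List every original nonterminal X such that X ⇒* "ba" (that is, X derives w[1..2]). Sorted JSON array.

Convert to CNF:
  S -> T0 A | T1 T1
  A -> T0 T1
  T0 -> b
  T1 -> a

CYK fill — only the sub-triangle for w[1..2]:
  [1..1]={T0}  "b"  orig:{}
  [2..2]={T1}  "a"  orig:{}
  [1..2]={A}  "ba"

Original NTs in T[1,2] deriving "ba": ["A"]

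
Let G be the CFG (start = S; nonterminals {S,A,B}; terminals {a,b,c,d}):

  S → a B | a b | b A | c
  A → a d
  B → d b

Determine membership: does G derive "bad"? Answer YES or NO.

CNF form of G:
  S -> T0 B | T0 T2 | T2 A | c
  A -> T0 T1
  B -> T1 T2
  T0 -> a
  T1 -> d
  T2 -> b

CYK table (by increasing span):
  T[0,0] 'b' = {T2}  orig:{}
  T[1,1] 'a' = {T0}  orig:{}
  T[2,2] 'd' = {T1}  orig:{}
  T[0,1] 'ba' = ∅
  T[1,2] 'ad' = {A}
  T[0,2] 'bad' = {S}

S ∈ T[0,2] ⇒ YES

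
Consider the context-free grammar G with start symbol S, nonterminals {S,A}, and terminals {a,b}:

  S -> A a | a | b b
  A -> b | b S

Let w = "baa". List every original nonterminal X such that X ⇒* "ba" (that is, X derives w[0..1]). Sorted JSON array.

CNF form of G:
  S -> A T1 | T0 T0 | a
  A -> T0 S | b
  T0 -> b
  T1 -> a

Fill CYK table bottom-up (cells [i..j] with 0 ≤ i ≤ j ≤ 1 only):
  cell(0,0) b: {A,T0}  orig:{A}
  cell(1,1) a: {S,T1}  orig:{S}
  cell(0,1) ba: {A,S}

Original NTs in T[0,1] deriving "ba": ["A", "S"]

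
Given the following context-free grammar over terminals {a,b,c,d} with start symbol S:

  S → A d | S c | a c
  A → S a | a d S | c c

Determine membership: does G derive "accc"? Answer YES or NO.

Convert to CNF:
  S -> A T1 | S T2 | T0 T2
  A -> S T0 | T0 X3 | T2 T2
  T0 -> a
  T1 -> d
  T2 -> c
  X3 -> T1 S

Fill CYK table bottom-up:
  [0..0]={T0}  "a"  orig:{}
  [1..1]={T2}  "c"  orig:{}
  [2..2]={T2}  "c"  orig:{}
  [3..3]={T2}  "c"  orig:{}
  [0..1]={S}  "ac"
  [1..2]={A}  "cc"
  [2..3]={A}  "cc"
  [0..2]={S}  "acc"
  [1..3]=∅  "ccc"
  [0..3]={S}  "accc"

S ∈ T[0,3] ⇒ YES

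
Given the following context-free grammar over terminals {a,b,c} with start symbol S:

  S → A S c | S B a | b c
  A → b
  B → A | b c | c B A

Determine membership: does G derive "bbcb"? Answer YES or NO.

CNF form of G:
  S -> A X4 | S X5 | T0 T1
  A -> b
  B -> T0 T1 | T1 X3 | b
  T0 -> b
  T1 -> c
  T2 -> a
  X3 -> B A
  X4 -> S T1
  X5 -> B T2

CYK table (by increasing span):
  cell(0,0) b: {A,B,T0}  orig:{A,B}
  cell(1,1) b: {A,B,T0}  orig:{A,B}
  cell(2,2) c: {T1}  orig:{}
  cell(3,3) b: {A,B,T0}  orig:{A,B}
  cell(0,1) bb: {X3}  orig:{}
  cell(1,2) bc: {B,S}
  cell(2,3) cb: ∅
  cell(0,2) bbc: ∅
  cell(1,3) bcb: {X3}  orig:{}
  cell(0,3) bbcb: ∅

S ∉ T[0,3] ⇒ NO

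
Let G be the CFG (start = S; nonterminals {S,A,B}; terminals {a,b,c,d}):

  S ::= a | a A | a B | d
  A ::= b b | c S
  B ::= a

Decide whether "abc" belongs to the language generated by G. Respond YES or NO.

CNF form of G:
  S -> T2 A | T2 B | a | d
  A -> T0 T0 | T1 S
  B -> a
  T0 -> b
  T1 -> c
  T2 -> a

CYK table (by increasing span):
  [0..0]={B,S,T2}  "a"  orig:{B,S}
  [1..1]={T0}  "b"  orig:{}
  [2..2]={T1}  "c"  orig:{}
  [0..1]=∅  "ab"
  [1..2]=∅  "bc"
  [0..2]=∅  "abc"

S ∉ T[0,2] ⇒ NO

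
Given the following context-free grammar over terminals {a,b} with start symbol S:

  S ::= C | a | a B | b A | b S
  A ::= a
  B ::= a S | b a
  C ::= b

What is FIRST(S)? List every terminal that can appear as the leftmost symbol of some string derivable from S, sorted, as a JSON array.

Compute FIRST by fixpoint:
round 1:
  A via A→a: +{a}
  B via B→a S: +{a}
  B via B→b a: +{b}
  C via C→b: +{b}
  S via S→C: +{b}
  S via S→a: +{a}
  S: {a,b}  A: {a}  B: {a,b}  C: {b}
round 2: — fixpoint
  S: {a,b}  A: {a}  B: {a,b}  C: {b}

FIRST(S) = ["a", "b"]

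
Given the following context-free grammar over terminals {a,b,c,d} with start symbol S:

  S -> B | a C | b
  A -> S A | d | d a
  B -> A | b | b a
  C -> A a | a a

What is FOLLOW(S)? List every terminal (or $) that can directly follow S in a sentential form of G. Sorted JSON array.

Compute FIRST by fixpoint:
iter 1:
  A via A→d: +{d}
  B via B→A: +{d}
  B via B→b: +{b}
  C via C→A a: +{d}
  C via C→a a: +{a}
  S via S→B: +{b,d}
  S via S→a C: +{a}
  FIRST[S]={a,b,d}  FIRST[A]={d}  FIRST[B]={b,d}  FIRST[C]={a,d}
iter 2:
  A via A→S A: +{a,b}
  B via B→A: +{a}
  C via C→A a: +{b}
  FIRST[S]={a,b,d}  FIRST[A]={a,b,d}  FIRST[B]={a,b,d}  FIRST[C]={a,b,d}
iter 3: (no change)
  FIRST[S]={a,b,d}  FIRST[A]={a,b,d}  FIRST[B]={a,b,d}  FIRST[C]={a,b,d}

FOLLOW sets:
FOLLOW(S) := {$}
pass 1:
  A→S A: FOLLOW(S) ⊇ FIRST(A) = {a,b,d}; new: +{a,b,d}
  C→A a: FOLLOW(A) ⊇ FIRST(a) = {a}; new: +{a}
  S→B: FOLLOW(B) ⊇ FOLLOW(S) ⊇ {$,a,b,d}; new: +{$,a,b,d}
  S→a C: FOLLOW(C) ⊇ FOLLOW(S) ⊇ {$,a,b,d}; new: +{$,a,b,d}
  FOLLOW(S)={$,a,b,d}  FOLLOW(A)={a}  FOLLOW(B)={$,a,b,d}  FOLLOW(C)={$,a,b,d}
pass 2:
  B→A: FOLLOW(A) ⊇ FOLLOW(B) ⊇ {$,a,b,d}; new: +{$,b,d}
  FOLLOW(S)={$,a,b,d}  FOLLOW(A)={$,a,b,d}  FOLLOW(B)={$,a,b,d}  FOLLOW(C)={$,a,b,d}
pass 3: (no change)
  FOLLOW(S)={$,a,b,d}  FOLLOW(A)={$,a,b,d}  FOLLOW(B)={$,a,b,d}  FOLLOW(C)={$,a,b,d}

FOLLOW(S) = ["$", "a", "b", "d"]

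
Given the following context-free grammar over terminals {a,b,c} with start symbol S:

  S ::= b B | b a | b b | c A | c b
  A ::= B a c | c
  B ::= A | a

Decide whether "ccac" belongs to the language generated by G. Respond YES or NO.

Convert to CNF:
  S -> T1 A | T1 T2 | T2 B | T2 T0 | T2 T2
  A -> B X3 | c
  B -> B X4 | a | c
  T0 -> a
  T1 -> c
  T2 -> b
  X3 -> T0 T1
  X4 -> T0 T1

CYK table (by increasing span):
  cell(0,0) c: {A,B,T1}  orig:{A,B}
  cell(1,1) c: {A,B,T1}  orig:{A,B}
  cell(2,2) a: {B,T0}  orig:{B}
  cell(3,3) c: {A,B,T1}  orig:{A,B}
  cell(0,1) cc: {S}
  cell(1,2) ca: ∅
  cell(2,3) ac: {X3,X4}  orig:{}
  cell(0,2) cca: ∅
  cell(1,3) cac: {A,B}
  cell(0,3) ccac: {S}

S ∈ T[0,3] ⇒ YES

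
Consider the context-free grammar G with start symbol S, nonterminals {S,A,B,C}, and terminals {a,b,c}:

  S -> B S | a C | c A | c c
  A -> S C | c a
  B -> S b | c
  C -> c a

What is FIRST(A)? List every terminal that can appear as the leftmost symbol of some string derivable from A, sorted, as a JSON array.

FIRST iteration:
pass 1:
  A via A→c a: +{c}
  B via B→c: +{c}
  C via C→c a: +{c}
  S via S→B S: +{c}
  S via S→a C: +{a}
  FIRST[S]={a,c}  FIRST[A]={c}  FIRST[B]={c}  FIRST[C]={c}
pass 2:
  A via A→S C: +{a}
  B via B→S b: +{a}
  FIRST[S]={a,c}  FIRST[A]={a,c}  FIRST[B]={a,c}  FIRST[C]={c}
pass 3: (no change)
  FIRST[S]={a,c}  FIRST[A]={a,c}  FIRST[B]={a,c}  FIRST[C]={c}

FIRST(A) = ["a", "c"]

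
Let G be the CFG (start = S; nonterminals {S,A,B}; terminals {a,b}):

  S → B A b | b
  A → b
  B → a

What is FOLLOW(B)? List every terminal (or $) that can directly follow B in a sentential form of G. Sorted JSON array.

FIRST sets, iterate to fixpoint:
[1]
  A via A→b: +{b}
  B via B→a: +{a}
  S via S→B A b: +{a}
  S via S→b: +{b}
  FIRST(S)={a,b}  FIRST(A)={b}  FIRST(B)={a}
[2] — fixpoint
  FIRST(S)={a,b}  FIRST(A)={b}  FIRST(B)={a}

FOLLOW iteration:
FOLLOW(S) := {$}
[1]
  S→B A b: FOLLOW(B) ⊇ FIRST(A) = {b}; new: +{b}
  S→B A b: FOLLOW(A) ⊇ FIRST(b) = {b}; new: +{b}
  FOLLOW(S)={$}  FOLLOW(A)={b}  FOLLOW(B)={b}
[2] (no change)
  FOLLOW(S)={$}  FOLLOW(A)={b}  FOLLOW(B)={b}

FOLLOW(B) = ["b"]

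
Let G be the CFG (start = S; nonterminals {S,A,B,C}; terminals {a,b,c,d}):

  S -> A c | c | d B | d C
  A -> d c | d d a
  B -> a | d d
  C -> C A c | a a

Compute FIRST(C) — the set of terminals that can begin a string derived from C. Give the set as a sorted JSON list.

Compute FIRST by fixpoint:
pass 1:
  A via A→d c: +{d}
  B via B→a: +{a}
  B via B→d d: +{d}
  C via C→a a: +{a}
  S via S→A c: +{d}
  S via S→c: +{c}
  FIRST(S)={c,d}  FIRST(A)={d}  FIRST(B)={a,d}  FIRST(C)={a}
pass 2: done
  FIRST(S)={c,d}  FIRST(A)={d}  FIRST(B)={a,d}  FIRST(C)={a}

FIRST(C) = ["a"]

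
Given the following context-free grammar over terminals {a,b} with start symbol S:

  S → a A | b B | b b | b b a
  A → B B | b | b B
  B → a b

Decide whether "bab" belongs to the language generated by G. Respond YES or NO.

CNF form of G:
  S -> T0 B | T0 T0 | T0 X2 | T1 A
  A -> B B | T0 B | b
  B -> T1 T0
  T0 -> b
  T1 -> a
  X2 -> T0 T1

CYK fill:
  T[0,0] 'b' = {A,T0}  orig:{A}
  T[1,1] 'a' = {T1}  orig:{}
  T[2,2] 'b' = {A,T0}  orig:{A}
  T[0,1] 'ba' = {X2}  orig:{}
  T[1,2] 'ab' = {B,S}
  T[0,2] 'bab' = {A,S}

S ∈ T[0,2] ⇒ YES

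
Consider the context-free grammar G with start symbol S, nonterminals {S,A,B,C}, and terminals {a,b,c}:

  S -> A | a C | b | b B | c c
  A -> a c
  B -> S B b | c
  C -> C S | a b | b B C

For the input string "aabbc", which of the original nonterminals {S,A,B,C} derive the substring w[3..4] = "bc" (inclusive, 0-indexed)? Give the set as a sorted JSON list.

CNF form of G:
  S -> T0 C | T0 T1 | T1 T1 | T2 B | b
  A -> T0 T1
  B -> S X3 | c
  C -> C S | T0 T2 | T2 X4
  T0 -> a
  T1 -> c
  T2 -> b
  X3 -> B T2
  X4 -> B C

Fill CYK table bottom-up (cells [i..j] with 3 ≤ i ≤ j ≤ 4 only):
  T[3,3] 'b' = {S,T2}  orig:{S}
  T[4,4] 'c' = {B,T1}  orig:{B}
  T[3,4] 'bc' = {S}

Original NTs in T[3,4] deriving "bc": ["S"]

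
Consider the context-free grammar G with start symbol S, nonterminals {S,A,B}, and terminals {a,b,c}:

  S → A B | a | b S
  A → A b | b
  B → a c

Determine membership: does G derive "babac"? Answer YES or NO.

Convert to CNF:
  S -> A B | T0 S | a
  A -> A T0 | b
  B -> T1 T2
  T0 -> b
  T1 -> a
  T2 -> c

Fill CYK table bottom-up:
  [0..0]={A,T0}  "b"  orig:{A}
  [1..1]={S,T1}  "a"  orig:{S}
  [2..2]={A,T0}  "b"  orig:{A}
  [3..3]={S,T1}  "a"  orig:{S}
  [4..4]={T2}  "c"  orig:{}
  [0..1]={S}  "ba"
  [1..2]=∅  "ab"
  [2..3]={S}  "ba"
  [3..4]={B}  "ac"
  [0..2]=∅  "bab"
  [1..3]=∅  "aba"
  [2..4]={S}  "bac"
  [0..3]=∅  "baba"
  [1..4]=∅  "abac"
  [0..4]=∅  "babac"

S ∉ T[0,4] ⇒ NO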